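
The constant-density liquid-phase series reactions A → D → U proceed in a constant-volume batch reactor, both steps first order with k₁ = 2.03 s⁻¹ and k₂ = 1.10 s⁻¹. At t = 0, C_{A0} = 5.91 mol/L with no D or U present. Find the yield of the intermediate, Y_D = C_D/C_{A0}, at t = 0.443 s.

Solving the coupled first-order balances gives C_D(t) = [k₁/(k₂−k₁)]·C_{A0}·(e^(−k₁t) − e^(−k₂t)).
e^(−k₁t) = e^(−2.03×0.443) = e^(−0.8993) = 0.4069; e^(−k₂t) = e^(−0.4873) = 0.6143.
C_D = 2.03×5.91/(1.10−2.03) × (0.4069−0.6143) = (-12.90)×(-0.2074) = 2.676 mol/L.
Y_D = C_D/C_{A0} = 2.676/5.91 = 0.453.

0.453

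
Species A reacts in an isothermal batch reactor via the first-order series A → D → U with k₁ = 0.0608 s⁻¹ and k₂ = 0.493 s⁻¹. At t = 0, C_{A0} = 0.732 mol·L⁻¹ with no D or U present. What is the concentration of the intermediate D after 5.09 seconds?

0.0672 mol·L⁻¹

Solving the coupled first-order balances gives C_D(t) = [k₁/(k₂−k₁)]·C_{A0}·(e^(−k₁t) − e^(−k₂t)).
e^(−k₁t) = e^(−0.0608×5.09) = e^(−0.3095) = 0.7338; e^(−k₂t) = e^(−2.509) = 0.08132.
C_D = 0.0608×0.732/(0.493−0.0608) × (0.7338−0.08132) = 0.1030×0.6525 = 0.06719 mol·L⁻¹.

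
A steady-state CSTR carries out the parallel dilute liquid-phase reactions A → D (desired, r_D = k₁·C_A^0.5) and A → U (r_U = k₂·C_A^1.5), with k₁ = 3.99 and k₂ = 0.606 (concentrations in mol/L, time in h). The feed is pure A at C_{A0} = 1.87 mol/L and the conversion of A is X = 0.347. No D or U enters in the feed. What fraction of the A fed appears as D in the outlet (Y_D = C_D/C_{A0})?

0.293

Exit C_A = C_{A0}(1−X) = 1.87×0.653 = 1.221 mol/L.
In a CSTR the entire volume is at exit conditions, so r_D = 3.99×1.221^0.5 = 4.409 and r_U = 0.606×1.221^1.5 = 0.8177.
Fraction of consumed A going to D: r_D/(r_D+r_U) = 0.8436.
C_D = 0.8436·C_{A0}·X = 0.8436×1.87×0.347 = 0.547 mol/L; Y_D = C_D/C_{A0} = 0.293.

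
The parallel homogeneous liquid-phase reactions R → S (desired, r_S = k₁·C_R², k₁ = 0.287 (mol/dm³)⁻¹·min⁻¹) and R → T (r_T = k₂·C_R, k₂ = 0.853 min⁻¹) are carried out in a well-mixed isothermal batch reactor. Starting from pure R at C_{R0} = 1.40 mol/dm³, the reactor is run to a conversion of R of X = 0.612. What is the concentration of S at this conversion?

C_R = C_{R0}(1−X) = 0.5432 mol/dm³.
Along a PFR/batch, dC_T/dC_R = −r_T/(r_S+r_T) = −k₂/(k₂+k₁·C_R).
Integrating from C_{R0} to C_R: C_T = (0.853/0.287)·ln[(0.853+0.287·1.40)/(0.853+0.287·0.543)] = 2.972·ln(1.255/1.009) = 0.6483 mol/dm³.
Then C_S = (C_{R0}−C_R) − C_T = 0.8568 − 0.6483 = 0.2085 mol/dm³.

0.209 mol/dm³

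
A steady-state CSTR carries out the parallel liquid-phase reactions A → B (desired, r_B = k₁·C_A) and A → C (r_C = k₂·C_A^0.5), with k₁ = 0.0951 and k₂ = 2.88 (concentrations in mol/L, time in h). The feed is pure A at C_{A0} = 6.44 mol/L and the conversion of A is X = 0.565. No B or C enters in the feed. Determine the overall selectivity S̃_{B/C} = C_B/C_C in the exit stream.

0.0553

Exit C_A = C_{A0}(1−X) = 6.44×0.435 = 2.801 mol/L.
Rates in a CSTR are evaluated at the outlet concentration: r_B = 0.0951×2.801 = 0.2664, r_C = 2.88×2.801^0.5 = 4.820.
Overall selectivity = C_B/C_C = r_Bτ/(r_Cτ) = r_B/r_C = 0.0553.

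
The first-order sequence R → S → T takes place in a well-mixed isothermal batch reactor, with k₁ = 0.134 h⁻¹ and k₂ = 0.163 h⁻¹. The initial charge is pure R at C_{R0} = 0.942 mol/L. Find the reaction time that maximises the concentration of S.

6.76 h

For first-order series the maximum of C_S occurs at t_opt = ln(k₂/k₁)/(k₂−k₁).
= ln(0.163/0.134)/(0.163−0.134) = ln(1.216)/0.02900 = 0.1959/0.02900 = 6.76 h.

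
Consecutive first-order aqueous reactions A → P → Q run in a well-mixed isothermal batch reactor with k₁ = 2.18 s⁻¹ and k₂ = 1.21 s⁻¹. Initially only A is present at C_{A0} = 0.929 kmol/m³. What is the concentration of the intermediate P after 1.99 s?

0.161 kmol/m³

The intermediate concentration in a first-order A→B→C sequence is C_P = k₁C_{A0}(e^(−k₁t) − e^(−k₂t))/(k₂−k₁).
e^(−k₁t) = e^(−2.18×1.99) = e^(−4.338) = 0.01306; e^(−k₂t) = e^(−2.408) = 0.09000.
C_P = 2.18×0.929/(1.21−2.18) × (0.01306−0.09000) = (-2.088)×(-0.07694) = 0.1606 kmol/m³.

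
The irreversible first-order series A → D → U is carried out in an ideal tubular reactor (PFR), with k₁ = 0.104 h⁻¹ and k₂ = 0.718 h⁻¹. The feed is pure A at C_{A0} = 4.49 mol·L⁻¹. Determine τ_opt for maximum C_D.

The intermediate peaks when r₁ = r₂, i.e. k₁e^(−k₁τ) = k₂e^(−k₂τ), giving τ_opt = ln(k₂/k₁)/(k₂−k₁).
= ln(0.718/0.104)/(0.718−0.104) = ln(6.904)/0.6140 = 1.932/0.6140 = 3.15 h.

3.15 h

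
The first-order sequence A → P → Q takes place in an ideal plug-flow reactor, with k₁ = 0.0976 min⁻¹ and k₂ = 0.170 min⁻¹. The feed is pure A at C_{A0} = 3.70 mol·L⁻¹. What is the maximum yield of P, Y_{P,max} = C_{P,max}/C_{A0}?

For a first-order series the maximum intermediate yield is C_{P,max}/C_{A0} = (k₁/k₂)^[k₂/(k₂−k₁)].
= (0.0976/0.170)^(0.170/(0.170−0.0976)) = (0.5741)^(2.348) = 0.2717.

0.272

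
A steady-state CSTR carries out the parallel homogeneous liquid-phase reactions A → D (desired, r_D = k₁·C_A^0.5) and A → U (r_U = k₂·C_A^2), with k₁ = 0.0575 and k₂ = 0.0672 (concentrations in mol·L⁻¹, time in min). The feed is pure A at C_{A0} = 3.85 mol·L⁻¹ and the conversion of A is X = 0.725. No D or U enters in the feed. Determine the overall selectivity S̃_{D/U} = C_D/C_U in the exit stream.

Exit C_A = C_{A0}(1−X) = 3.85×0.275 = 1.059 mol·L⁻¹.
A CSTR operates uniformly at the exit composition, giving r_D = 0.05916 and r_U = 0.07533 (each k·C_A^n at C_A = 1.059).
Overall selectivity = C_D/C_U = r_Dτ/(r_Uτ) = r_D/r_U = 0.785.

0.785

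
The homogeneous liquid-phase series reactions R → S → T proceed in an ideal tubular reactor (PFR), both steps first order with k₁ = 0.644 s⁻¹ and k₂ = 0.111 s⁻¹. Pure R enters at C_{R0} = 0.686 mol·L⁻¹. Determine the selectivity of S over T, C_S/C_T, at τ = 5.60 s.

1.73

Solving the coupled first-order balances gives C_S(τ) = [k₁/(k₂−k₁)]·C_{R0}·(e^(−k₁τ) − e^(−k₂τ)).
e^(−k₁τ) = e^(−0.644×5.60) = e^(−3.606) = 0.02715; e^(−k₂τ) = e^(−0.6216) = 0.5371.
C_S = 0.644×0.686/(0.111−0.644) × (0.02715−0.5371) = (-0.8289)×(-0.5099) = 0.4227 mol·L⁻¹.
C_R = C_{R0}e^(−k₁τ) = 0.01862 mol·L⁻¹, so C_T = C_{R0}−C_R−C_S = 0.2447 mol·L⁻¹; C_S/C_T = 1.73.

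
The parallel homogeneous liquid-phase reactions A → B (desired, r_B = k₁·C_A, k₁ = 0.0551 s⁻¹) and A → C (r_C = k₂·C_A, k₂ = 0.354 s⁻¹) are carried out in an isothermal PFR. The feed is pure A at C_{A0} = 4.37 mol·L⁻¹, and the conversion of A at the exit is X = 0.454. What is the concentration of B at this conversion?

C_A = C_{A0}(1−X) = 2.386 mol·L⁻¹.
Both paths are first order in A, so the instantaneous fraction to B is constant: dC_B/d(−C_A) = k₁/(k₁+k₂) = 0.1347.
C_B = 0.1347·(C_{A0}−C_A) = 0.1347×1.984 = 0.267 mol·L⁻¹.

0.267 mol·L⁻¹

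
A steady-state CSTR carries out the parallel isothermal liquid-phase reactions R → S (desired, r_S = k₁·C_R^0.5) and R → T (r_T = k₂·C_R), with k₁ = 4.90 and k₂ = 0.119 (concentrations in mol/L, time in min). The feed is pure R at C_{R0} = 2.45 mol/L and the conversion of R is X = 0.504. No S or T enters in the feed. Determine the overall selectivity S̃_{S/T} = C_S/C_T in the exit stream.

Exit C_R = C_{R0}(1−X) = 2.45×0.496 = 1.215 mol/L.
Rates in a CSTR are evaluated at the outlet concentration: r_S = 4.90×1.215^0.5 = 5.402, r_T = 0.119×1.215 = 0.1446.
Overall selectivity = C_S/C_T = r_Sτ/(r_Tτ) = r_S/r_T = 37.4.

37.4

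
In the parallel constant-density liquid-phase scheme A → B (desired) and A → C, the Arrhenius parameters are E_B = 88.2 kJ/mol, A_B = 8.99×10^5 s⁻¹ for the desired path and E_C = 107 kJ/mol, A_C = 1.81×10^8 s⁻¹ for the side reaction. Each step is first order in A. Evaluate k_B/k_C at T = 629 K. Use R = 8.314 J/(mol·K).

Since both paths have the same order in A, the concentration cancels and S_{B/C} = k_B/k_C = (A_B/A_C)·exp[(E_C−E_B)/(RT)].
(E_C−E_B)/(RT) = (107−88.2)×10³/(8.314×629) = 18800/5230 = 3.595.
k_B/k_C = (8.99×10^5/1.81×10^8)·exp(3.595) = 0.004967 × 36.42 = 0.181.
Since E_B < E_C, lowering the temperature improves selectivity toward B.

0.181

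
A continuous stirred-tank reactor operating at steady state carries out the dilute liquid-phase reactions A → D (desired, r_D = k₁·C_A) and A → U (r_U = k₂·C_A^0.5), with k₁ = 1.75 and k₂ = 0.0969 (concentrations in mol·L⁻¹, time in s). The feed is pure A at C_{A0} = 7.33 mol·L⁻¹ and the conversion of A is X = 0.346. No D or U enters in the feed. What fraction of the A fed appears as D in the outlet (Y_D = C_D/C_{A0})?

0.337

Exit C_A = C_{A0}(1−X) = 7.33×0.654 = 4.794 mol·L⁻¹.
A CSTR operates uniformly at the exit composition, giving r_D = 8.389 and r_U = 0.2122 (each k·C_A^n at C_A = 4.794).
Fraction of consumed A going to D: r_D/(r_D+r_U) = 0.9753.
C_D = 0.9753·C_{A0}·X = 0.9753×7.33×0.346 = 2.47 mol·L⁻¹; Y_D = C_D/C_{A0} = 0.337.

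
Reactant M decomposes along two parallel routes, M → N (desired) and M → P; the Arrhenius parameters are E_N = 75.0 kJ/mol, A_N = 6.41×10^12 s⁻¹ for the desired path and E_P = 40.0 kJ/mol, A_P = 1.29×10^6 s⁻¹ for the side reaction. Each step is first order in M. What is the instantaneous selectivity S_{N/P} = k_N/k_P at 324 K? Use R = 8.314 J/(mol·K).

Since both paths have the same order in M, the concentration cancels and S_{N/P} = k_N/k_P = (A_N/A_P)·exp[(E_P−E_N)/(RT)].
(E_P−E_N)/(RT) = (40.0−75.0)×10³/(8.314×324) = -35000/2694 = -12.99.
k_N/k_P = (6.41×10^12/1.29×10^6)·exp(-12.99) = 4.969×10^6 × 2.276×10^-6 = 11.3.

11.3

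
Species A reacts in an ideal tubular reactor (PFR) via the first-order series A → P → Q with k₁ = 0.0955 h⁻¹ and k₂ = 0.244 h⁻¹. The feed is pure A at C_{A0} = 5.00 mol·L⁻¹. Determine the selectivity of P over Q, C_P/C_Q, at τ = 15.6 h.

The intermediate concentration in a first-order A→B→C sequence is C_P = k₁C_{A0}(e^(−k₁τ) − e^(−k₂τ))/(k₂−k₁).
e^(−k₁τ) = e^(−0.0955×15.6) = e^(−1.490) = 0.2254; e^(−k₂τ) = e^(−3.806) = 0.02223.
C_P = 0.0955×5.00/(0.244−0.0955) × (0.2254−0.02223) = 3.215×0.2032 = 0.6534 mol·L⁻¹.
C_A = C_{A0}e^(−k₁τ) = 1.127 mol·L⁻¹, so C_Q = C_{A0}−C_A−C_P = 3.220 mol·L⁻¹; C_P/C_Q = 0.203.

0.203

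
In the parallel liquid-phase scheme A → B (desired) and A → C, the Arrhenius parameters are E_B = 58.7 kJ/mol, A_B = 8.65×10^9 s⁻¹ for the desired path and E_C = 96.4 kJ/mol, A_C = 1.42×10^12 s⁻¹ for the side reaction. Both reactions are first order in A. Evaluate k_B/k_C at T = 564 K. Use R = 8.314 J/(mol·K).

18.9

With equal orders, S_{B/C} = k_B/k_C = (A_B/A_C)·exp[(E_C−E_B)/(RT)].
(E_C−E_B)/(RT) = (96.4−58.7)×10³/(8.314×564) = 37700/4689 = 8.040.
k_B/k_C = (8.65×10^9/1.42×10^12)·exp(8.040) = 0.006092 × 3102 = 18.9.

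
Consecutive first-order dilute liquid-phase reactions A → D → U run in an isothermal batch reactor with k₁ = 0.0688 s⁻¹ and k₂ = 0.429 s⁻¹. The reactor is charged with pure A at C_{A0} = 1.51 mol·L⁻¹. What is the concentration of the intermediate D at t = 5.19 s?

0.171 mol·L⁻¹

The intermediate concentration in a first-order A→B→C sequence is C_D = k₁C_{A0}(e^(−k₁t) − e^(−k₂t))/(k₂−k₁).
e^(−k₁t) = e^(−0.0688×5.19) = e^(−0.3571) = 0.6997; e^(−k₂t) = e^(−2.227) = 0.1079.
C_D = 0.0688×1.51/(0.429−0.0688) × (0.6997−0.1079) = 0.2884×0.5918 = 0.1707 mol·L⁻¹.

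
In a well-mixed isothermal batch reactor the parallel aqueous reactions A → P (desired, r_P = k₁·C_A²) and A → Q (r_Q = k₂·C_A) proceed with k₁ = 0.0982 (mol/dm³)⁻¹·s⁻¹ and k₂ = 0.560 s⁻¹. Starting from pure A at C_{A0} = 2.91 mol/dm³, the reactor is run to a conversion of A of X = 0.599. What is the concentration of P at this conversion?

C_A = C_{A0}(1−X) = 1.167 mol/dm³.
Along a PFR/batch, dC_Q/dC_A = −r_Q/(r_P+r_Q) = −k₂/(k₂+k₁·C_A).
Integrating from C_{A0} to C_A: C_Q = (0.560/0.0982)·ln[(0.560+0.0982·2.91)/(0.560+0.0982·1.17)] = 5.703·ln(0.8458/0.6746) = 1.290 mol/dm³.
Then C_P = (C_{A0}−C_A) − C_Q = 1.743 − 1.290 = 0.4535 mol/dm³.

0.454 mol/dm³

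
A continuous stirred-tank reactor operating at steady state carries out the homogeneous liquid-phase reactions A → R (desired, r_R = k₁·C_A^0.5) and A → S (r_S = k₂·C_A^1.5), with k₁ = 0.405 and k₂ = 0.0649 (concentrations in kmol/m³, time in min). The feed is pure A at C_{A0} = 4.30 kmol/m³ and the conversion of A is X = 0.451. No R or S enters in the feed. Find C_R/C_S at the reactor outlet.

2.64

Exit C_A = C_{A0}(1−X) = 4.30×0.549 = 2.361 kmol/m³.
Rates in a CSTR are evaluated at the outlet concentration: r_R = 0.405×2.361^0.5 = 0.6223, r_S = 0.0649×2.361^1.5 = 0.2354.
Overall selectivity = C_R/C_S = r_Rτ/(r_Sτ) = r_R/r_S = 2.64.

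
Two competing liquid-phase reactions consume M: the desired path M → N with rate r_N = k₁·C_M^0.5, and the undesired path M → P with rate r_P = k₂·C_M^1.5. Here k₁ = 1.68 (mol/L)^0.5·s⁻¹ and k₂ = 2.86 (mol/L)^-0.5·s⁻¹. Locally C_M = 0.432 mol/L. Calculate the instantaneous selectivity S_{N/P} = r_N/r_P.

1.36

S_{N/P} = r_N/r_P = (k₁·C_M^0.5)/(k₂·C_M^1.5) = (k₁/k₂)·C_M⁻¹.
= (1.68×0.4320^0.5) / (2.86×0.4320^1.5) = 1.104/0.8121 = 1.36.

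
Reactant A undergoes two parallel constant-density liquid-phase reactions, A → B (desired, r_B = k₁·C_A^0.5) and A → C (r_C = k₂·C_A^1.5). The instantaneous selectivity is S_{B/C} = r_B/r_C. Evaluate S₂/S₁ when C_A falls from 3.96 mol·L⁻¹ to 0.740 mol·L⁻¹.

5.35

S_{B/C} = (k₁/k₂)·C_A⁻¹, so S₂/S₁ = (C_{A,2}/C_{A,1})⁻¹.
= 3.96/0.740 = 5.35.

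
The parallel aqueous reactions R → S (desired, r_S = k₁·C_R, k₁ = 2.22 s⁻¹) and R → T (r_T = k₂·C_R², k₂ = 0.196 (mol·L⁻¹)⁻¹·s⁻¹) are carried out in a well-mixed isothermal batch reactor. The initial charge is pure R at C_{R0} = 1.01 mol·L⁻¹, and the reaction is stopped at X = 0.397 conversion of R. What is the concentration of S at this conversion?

0.374 mol·L⁻¹

C_R = C_{R0}(1−X) = 0.6090 mol·L⁻¹.
Along a PFR/batch, dC_S/dC_R = −r_S/(r_S+r_T) = −k₁/(k₁+k₂·C_R).
Integrating from C_{R0} to C_R: C_S = (2.22/0.196)·ln[(2.22+0.196·1.01)/(2.22+0.196·0.609)] = 11.33·ln(2.418/2.339) = 0.3743 mol·L⁻¹.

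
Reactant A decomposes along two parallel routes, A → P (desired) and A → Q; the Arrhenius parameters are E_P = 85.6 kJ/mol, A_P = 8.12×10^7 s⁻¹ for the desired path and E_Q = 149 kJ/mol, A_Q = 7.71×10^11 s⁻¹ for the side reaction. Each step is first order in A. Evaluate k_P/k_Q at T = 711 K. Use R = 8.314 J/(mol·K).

4.79

With equal orders, S_{P/Q} = k_P/k_Q = (A_P/A_Q)·exp[(E_Q−E_P)/(RT)].
(E_Q−E_P)/(RT) = (149−85.6)×10³/(8.314×711) = 63400/5911 = 10.73.
k_P/k_Q = (8.12×10^7/7.71×10^11)·exp(10.73) = 1.053×10^-4 × 45493 = 4.79.
Since E_P < E_Q, lowering the temperature improves selectivity toward P.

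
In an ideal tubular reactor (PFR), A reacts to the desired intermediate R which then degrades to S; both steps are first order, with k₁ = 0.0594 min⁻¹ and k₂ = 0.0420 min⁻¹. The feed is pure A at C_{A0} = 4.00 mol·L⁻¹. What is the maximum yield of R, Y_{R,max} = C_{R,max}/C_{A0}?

At the optimum, C_{R,max}/C_{A0} = (k₁/k₂)^[k₂/(k₂−k₁)].
= (0.0594/0.0420)^(0.0420/(0.0420−0.0594)) = (1.414)^(-2.414) = 0.4331.

0.433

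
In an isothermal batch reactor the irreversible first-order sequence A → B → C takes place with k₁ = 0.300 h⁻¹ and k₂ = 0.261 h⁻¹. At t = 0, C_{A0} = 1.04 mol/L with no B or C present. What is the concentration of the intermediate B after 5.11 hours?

For first-order series with pure A initially, C_B(t) = k₁C_{A0}/(k₂−k₁)·(e^(−k₁t) − e^(−k₂t)).
e^(−k₁t) = e^(−0.300×5.11) = e^(−1.533) = 0.2159; e^(−k₂t) = e^(−1.334) = 0.2635.
C_B = 0.300×1.04/(0.261−0.300) × (0.2159−0.2635) = (-8.000)×(-0.04761) = 0.3809 mol/L.

0.381 mol/L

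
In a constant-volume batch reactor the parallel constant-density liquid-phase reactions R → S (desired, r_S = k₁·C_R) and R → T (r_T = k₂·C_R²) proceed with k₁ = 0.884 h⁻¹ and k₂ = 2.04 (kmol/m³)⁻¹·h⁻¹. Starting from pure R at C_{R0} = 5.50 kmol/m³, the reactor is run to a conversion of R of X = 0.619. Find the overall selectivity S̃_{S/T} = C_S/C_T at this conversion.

0.122

C_R = C_{R0}(1−X) = 2.095 kmol/m³.
Along a PFR/batch, dC_S/dC_R = −r_S/(r_S+r_T) = −k₁/(k₁+k₂·C_R).
Integrating from C_{R0} to C_R: C_S = (0.884/2.04)·ln[(0.884+2.04·5.50)/(0.884+2.04·2.10)] = 0.4333·ln(12.10/5.159) = 0.3696 kmol/m³.
C_T = (C_{R0}−C_R)−C_S = 3.035 kmol/m³; S̃_{S/T} = 0.3696/3.035 = 0.122.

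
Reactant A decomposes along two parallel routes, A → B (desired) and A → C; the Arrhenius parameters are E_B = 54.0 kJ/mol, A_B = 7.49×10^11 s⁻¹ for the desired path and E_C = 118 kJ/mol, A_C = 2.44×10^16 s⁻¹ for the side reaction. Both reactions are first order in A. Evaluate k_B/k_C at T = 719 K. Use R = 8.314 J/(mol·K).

Since both paths have the same order in A, the concentration cancels and S_{B/C} = k_B/k_C = (A_B/A_C)·exp[(E_C−E_B)/(RT)].
(E_C−E_B)/(RT) = (118−54.0)×10³/(8.314×719) = 64000/5978 = 10.71.
k_B/k_C = (7.49×10^11/2.44×10^16)·exp(10.71) = 3.070×10^-5 × 44638 = 1.37.

1.37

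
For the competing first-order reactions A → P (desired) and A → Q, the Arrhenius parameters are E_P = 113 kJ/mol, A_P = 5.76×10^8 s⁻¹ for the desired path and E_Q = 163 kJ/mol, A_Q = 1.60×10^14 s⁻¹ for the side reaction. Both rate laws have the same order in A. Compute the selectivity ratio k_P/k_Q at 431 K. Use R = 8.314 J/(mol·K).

4.13

k_P/k_Q = (A_P/A_Q)·exp[−(E_P−E_Q)/(RT)] = (A_P/A_Q)·exp[(E_Q−E_P)/(RT)].
(E_Q−E_P)/(RT) = (163−113)×10³/(8.314×431) = 50000/3583 = 13.95.
k_P/k_Q = (5.76×10^8/1.60×10^14)·exp(13.95) = 3.600×10^-6 × 1.148×10^6 = 4.13.
Since E_P < E_Q, lowering the temperature improves selectivity toward P.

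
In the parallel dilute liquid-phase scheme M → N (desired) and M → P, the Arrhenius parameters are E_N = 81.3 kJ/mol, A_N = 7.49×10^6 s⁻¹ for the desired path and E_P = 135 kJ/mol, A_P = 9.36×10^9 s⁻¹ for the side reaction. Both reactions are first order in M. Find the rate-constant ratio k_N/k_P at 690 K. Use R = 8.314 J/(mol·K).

9.30

k_N/k_P = (A_N/A_P)·exp[−(E_N−E_P)/(RT)] = (A_N/A_P)·exp[(E_P−E_N)/(RT)].
(E_P−E_N)/(RT) = (135−81.3)×10³/(8.314×690) = 53700/5737 = 9.361.
k_N/k_P = (7.49×10^6/9.36×10^9)·exp(9.361) = 8.002×10^-4 × 11624 = 9.30.
Since E_N < E_P, lowering the temperature improves selectivity toward N.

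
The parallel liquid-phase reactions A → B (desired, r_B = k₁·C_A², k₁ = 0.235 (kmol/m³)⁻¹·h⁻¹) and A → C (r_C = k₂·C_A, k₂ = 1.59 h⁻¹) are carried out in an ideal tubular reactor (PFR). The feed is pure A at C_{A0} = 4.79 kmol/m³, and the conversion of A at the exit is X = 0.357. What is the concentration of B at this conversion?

C_A = C_{A0}(1−X) = 3.080 kmol/m³.
Along a PFR/batch, dC_C/dC_A = −r_C/(r_B+r_C) = −k₂/(k₂+k₁·C_A).
Integrating from C_{A0} to C_A: C_C = (1.59/0.235)·ln[(1.59+0.235·4.79)/(1.59+0.235·3.08)] = 6.766·ln(2.716/2.314) = 1.084 kmol/m³.
Then C_B = (C_{A0}−C_A) − C_C = 1.710 − 1.084 = 0.6265 kmol/m³.

0.627 kmol/m³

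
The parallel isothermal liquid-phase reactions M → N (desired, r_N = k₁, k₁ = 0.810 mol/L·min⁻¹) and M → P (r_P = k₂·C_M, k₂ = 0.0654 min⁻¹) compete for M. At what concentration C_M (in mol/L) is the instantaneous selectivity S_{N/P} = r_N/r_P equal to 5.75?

2.15 mol/L

S_{N/P} = (k₁/k₂)·C_M⁻¹ ⇒ C_M = (S·k₂/k₁)^(-1).
= (5.75×0.0654/0.810)^(-1) = (0.4643)^(-1) = 2.15 mol/L.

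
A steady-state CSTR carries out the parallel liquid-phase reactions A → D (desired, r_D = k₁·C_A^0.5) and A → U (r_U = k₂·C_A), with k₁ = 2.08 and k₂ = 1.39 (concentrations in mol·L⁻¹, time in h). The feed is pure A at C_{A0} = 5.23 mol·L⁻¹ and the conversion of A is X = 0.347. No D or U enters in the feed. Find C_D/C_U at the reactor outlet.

Exit C_A = C_{A0}(1−X) = 5.23×0.653 = 3.415 mol·L⁻¹.
Rates in a CSTR are evaluated at the outlet concentration: r_D = 2.08×3.415^0.5 = 3.844, r_U = 1.39×3.415 = 4.747.
Overall selectivity = C_D/C_U = r_Dτ/(r_Uτ) = r_D/r_U = 0.810.

0.810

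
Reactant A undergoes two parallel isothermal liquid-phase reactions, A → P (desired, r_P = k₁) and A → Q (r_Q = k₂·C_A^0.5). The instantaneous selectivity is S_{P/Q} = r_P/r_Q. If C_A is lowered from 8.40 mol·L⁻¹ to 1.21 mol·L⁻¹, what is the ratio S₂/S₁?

2.63

S_{P/Q} = (k₁/k₂)·C_A^-0.5, so S₂/S₁ = (C_{A,2}/C_{A,1})^-0.5.
= (1.21/8.40)^(-0.5) = (0.1440)^(-0.5) = 2.63.
Selectivity toward P rises as C_A falls — low-concentration operation is favoured.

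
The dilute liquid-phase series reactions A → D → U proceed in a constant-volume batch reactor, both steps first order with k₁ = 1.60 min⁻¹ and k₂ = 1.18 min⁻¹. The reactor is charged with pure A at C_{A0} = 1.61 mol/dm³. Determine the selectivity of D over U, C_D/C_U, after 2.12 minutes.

Solving the coupled first-order balances gives C_D(t) = [k₁/(k₂−k₁)]·C_{A0}·(e^(−k₁t) − e^(−k₂t)).
e^(−k₁t) = e^(−1.60×2.12) = e^(−3.392) = 0.03364; e^(−k₂t) = e^(−2.502) = 0.08195.
C_D = 1.60×1.61/(1.18−1.60) × (0.03364−0.08195) = (-6.133)×(-0.04831) = 0.2963 mol/dm³.
C_A = C_{A0}e^(−k₁t) = 0.05416 mol/dm³, so C_U = C_{A0}−C_A−C_D = 1.260 mol/dm³; C_D/C_U = 0.235.

0.235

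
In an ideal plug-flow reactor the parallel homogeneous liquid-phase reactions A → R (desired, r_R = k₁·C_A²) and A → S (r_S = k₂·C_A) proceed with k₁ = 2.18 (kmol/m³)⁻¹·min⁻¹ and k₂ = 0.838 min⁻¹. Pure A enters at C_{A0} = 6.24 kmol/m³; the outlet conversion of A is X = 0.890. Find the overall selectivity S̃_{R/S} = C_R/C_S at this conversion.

C_A = C_{A0}(1−X) = 0.6864 kmol/m³.
Along a PFR/batch, dC_S/dC_A = −r_S/(r_R+r_S) = −k₂/(k₂+k₁·C_A).
Integrating from C_{A0} to C_A: C_S = (0.838/2.18)·ln[(0.838+2.18·6.24)/(0.838+2.18·0.686)] = 0.3844·ln(14.44/2.334) = 0.7005 kmol/m³.
Then C_R = (C_{A0}−C_A) − C_S = 5.554 − 0.7005 = 4.853 kmol/m³.
S̃_{R/S} = C_R/C_S = 4.853/0.7005 = 6.93.

6.93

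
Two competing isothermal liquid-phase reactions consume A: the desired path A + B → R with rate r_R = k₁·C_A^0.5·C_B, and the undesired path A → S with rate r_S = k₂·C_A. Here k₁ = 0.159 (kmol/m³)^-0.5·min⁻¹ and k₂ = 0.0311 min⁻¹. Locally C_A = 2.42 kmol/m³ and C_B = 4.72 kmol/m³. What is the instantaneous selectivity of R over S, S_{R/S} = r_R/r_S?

S_{R/S} = r_R/r_S = (k₁·C_A^0.5·C_B)/(k₂·C_A) = (k₁/k₂)·C_A^-0.5·C_B.
= (0.159×2.420^0.5×4.720) / (0.0311×2.420) = 1.167/0.07526 = 15.5.
The undesired path is higher order in A, so low C_A (CSTR or dilute feed) favours R.

15.5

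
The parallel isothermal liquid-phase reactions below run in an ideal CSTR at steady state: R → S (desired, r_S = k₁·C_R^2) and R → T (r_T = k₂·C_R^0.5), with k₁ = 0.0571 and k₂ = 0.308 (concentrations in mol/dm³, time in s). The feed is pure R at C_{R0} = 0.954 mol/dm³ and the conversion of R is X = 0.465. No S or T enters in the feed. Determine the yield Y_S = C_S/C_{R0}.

Exit C_R = C_{R0}(1−X) = 0.954×0.535 = 0.5104 mol/dm³.
In a CSTR the entire volume is at exit conditions, so r_S = 0.0571×0.5104^2 = 0.01487 and r_T = 0.308×0.5104^0.5 = 0.2200.
Fraction of consumed R going to S: r_S/(r_S+r_T) = 0.06332.
C_S = 0.06332·C_{R0}·X = 0.06332×0.954×0.465 = 0.0281 mol/dm³; Y_S = C_S/C_{R0} = 0.0294.

0.0294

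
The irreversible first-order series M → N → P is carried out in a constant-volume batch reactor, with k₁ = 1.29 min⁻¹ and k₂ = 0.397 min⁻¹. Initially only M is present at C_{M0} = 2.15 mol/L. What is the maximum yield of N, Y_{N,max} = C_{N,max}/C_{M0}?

At the optimum, C_{N,max}/C_{M0} = (k₁/k₂)^[k₂/(k₂−k₁)].
= (1.29/0.397)^(0.397/(0.397−1.29)) = (3.249)^(-0.4446) = 0.5922.

0.592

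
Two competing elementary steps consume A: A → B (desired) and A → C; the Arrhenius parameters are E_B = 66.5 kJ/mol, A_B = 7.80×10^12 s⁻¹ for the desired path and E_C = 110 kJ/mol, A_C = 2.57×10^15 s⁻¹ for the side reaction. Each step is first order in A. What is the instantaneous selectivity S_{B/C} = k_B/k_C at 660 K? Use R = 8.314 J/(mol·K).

8.41

With equal orders, S_{B/C} = k_B/k_C = (A_B/A_C)·exp[(E_C−E_B)/(RT)].
(E_C−E_B)/(RT) = (110−66.5)×10³/(8.314×660) = 43500/5487 = 7.927.
k_B/k_C = (7.80×10^12/2.57×10^15)·exp(7.927) = 0.003035 × 2772 = 8.41.
Since E_B < E_C, lowering the temperature improves selectivity toward B.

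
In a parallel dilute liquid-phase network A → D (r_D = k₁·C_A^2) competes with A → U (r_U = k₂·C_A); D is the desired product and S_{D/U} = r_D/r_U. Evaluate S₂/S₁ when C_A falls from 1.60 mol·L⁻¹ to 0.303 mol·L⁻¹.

0.189

S_{D/U} = (k₁/k₂)·C_A, so S₂/S₁ = (C_{A,2}/C_{A,1}).
= 0.303/1.60 = 0.189.
Selectivity toward D falls as C_A falls — high-concentration operation is favoured.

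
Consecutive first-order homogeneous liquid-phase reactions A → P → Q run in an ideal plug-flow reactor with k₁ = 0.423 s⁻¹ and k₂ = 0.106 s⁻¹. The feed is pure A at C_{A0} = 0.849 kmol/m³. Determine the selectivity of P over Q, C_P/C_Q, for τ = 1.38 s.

Solving the coupled first-order balances gives C_P(τ) = [k₁/(k₂−k₁)]·C_{A0}·(e^(−k₁τ) − e^(−k₂τ)).
e^(−k₁τ) = e^(−0.423×1.38) = e^(−0.5837) = 0.5578; e^(−k₂τ) = e^(−0.1463) = 0.8639.
C_P = 0.423×0.849/(0.106−0.423) × (0.5578−0.8639) = (-1.133)×(-0.3061) = 0.3468 kmol/m³.
C_A = C_{A0}e^(−k₁τ) = 0.4736 kmol/m³, so C_Q = C_{A0}−C_A−C_P = 0.02863 kmol/m³; C_P/C_Q = 12.1.

12.1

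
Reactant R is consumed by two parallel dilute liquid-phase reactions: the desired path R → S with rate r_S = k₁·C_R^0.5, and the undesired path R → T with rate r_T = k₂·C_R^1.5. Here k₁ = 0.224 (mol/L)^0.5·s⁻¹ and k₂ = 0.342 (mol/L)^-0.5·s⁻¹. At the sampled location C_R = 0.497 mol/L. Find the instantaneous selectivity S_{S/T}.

S_{S/T} = r_S/r_T = (k₁·C_R^0.5)/(k₂·C_R^1.5) = (k₁/k₂)·C_R⁻¹.
= (0.224×0.4970^0.5) / (0.342×0.4970^1.5) = 0.1579/0.1198 = 1.32.
The undesired path is higher order in R, so low C_R (CSTR or dilute feed) favours S.

1.32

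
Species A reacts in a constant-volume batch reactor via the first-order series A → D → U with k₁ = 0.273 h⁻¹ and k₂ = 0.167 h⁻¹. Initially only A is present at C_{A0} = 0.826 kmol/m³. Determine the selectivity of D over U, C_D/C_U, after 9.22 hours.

Solving the coupled first-order balances gives C_D(t) = [k₁/(k₂−k₁)]·C_{A0}·(e^(−k₁t) − e^(−k₂t)).
e^(−k₁t) = e^(−0.273×9.22) = e^(−2.517) = 0.08070; e^(−k₂t) = e^(−1.540) = 0.2144.
C_D = 0.273×0.826/(0.167−0.273) × (0.08070−0.2144) = (-2.127)×(-0.1337) = 0.2845 kmol/m³.
C_A = C_{A0}e^(−k₁t) = 0.06666 kmol/m³, so C_U = C_{A0}−C_A−C_D = 0.4748 kmol/m³; C_D/C_U = 0.599.

0.599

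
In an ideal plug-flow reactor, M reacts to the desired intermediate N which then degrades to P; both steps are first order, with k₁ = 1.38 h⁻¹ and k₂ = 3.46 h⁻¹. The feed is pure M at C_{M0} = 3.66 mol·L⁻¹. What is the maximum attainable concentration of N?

At the optimum, C_{N,max}/C_{M0} = (k₁/k₂)^[k₂/(k₂−k₁)].
= (1.38/3.46)^(3.46/(3.46−1.38)) = (0.3988)^(1.663) = 0.2167.
C_{N,max} = 0.2167×3.66 = 0.793 mol·L⁻¹.

0.793 mol·L⁻¹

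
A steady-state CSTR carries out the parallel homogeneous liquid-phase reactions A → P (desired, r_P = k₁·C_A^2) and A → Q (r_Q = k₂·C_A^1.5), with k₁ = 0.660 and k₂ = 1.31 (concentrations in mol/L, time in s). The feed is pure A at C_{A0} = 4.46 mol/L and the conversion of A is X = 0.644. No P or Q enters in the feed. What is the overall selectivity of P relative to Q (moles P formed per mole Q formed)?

Exit C_A = C_{A0}(1−X) = 4.46×0.356 = 1.588 mol/L.
A CSTR operates uniformly at the exit composition, giving r_P = 1.664 and r_Q = 2.621 (each k·C_A^n at C_A = 1.588).
Overall selectivity = C_P/C_Q = r_Pτ/(r_Qτ) = r_P/r_Q = 0.635.

0.635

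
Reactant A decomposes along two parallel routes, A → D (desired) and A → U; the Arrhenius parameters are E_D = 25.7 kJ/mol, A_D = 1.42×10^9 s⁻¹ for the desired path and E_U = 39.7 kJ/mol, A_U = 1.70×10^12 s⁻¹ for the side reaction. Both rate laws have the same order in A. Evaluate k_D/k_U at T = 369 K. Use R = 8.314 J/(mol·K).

Since both paths have the same order in A, the concentration cancels and S_{D/U} = k_D/k_U = (A_D/A_U)·exp[(E_U−E_D)/(RT)].
(E_U−E_D)/(RT) = (39.7−25.7)×10³/(8.314×369) = 14000/3068 = 4.563.
k_D/k_U = (1.42×10^9/1.70×10^12)·exp(4.563) = 8.353×10^-4 × 95.91 = 0.0801.
Since E_D < E_U, lowering the temperature improves selectivity toward D.

0.0801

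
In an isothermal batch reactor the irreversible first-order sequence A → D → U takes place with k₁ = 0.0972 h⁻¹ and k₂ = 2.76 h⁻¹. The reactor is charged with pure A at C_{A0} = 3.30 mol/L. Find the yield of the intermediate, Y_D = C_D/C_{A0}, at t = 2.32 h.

Solving the coupled first-order balances gives C_D(t) = [k₁/(k₂−k₁)]·C_{A0}·(e^(−k₁t) − e^(−k₂t)).
e^(−k₁t) = e^(−0.0972×2.32) = e^(−0.2255) = 0.7981; e^(−k₂t) = e^(−6.403) = 0.001656.
C_D = 0.0972×3.30/(2.76−0.0972) × (0.7981−0.001656) = 0.1205×0.7965 = 0.09594 mol/L.
Y_D = C_D/C_{A0} = 0.09594/3.30 = 0.0291.

0.0291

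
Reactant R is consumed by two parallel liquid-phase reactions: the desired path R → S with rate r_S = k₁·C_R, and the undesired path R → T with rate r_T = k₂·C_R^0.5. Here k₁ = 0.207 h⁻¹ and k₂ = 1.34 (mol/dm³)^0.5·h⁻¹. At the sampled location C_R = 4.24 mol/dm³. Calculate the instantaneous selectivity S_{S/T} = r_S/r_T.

S_{S/T} = r_S/r_T = (k₁·C_R)/(k₂·C_R^0.5) = (k₁/k₂)·C_R^0.5.
= (0.207×4.240) / (1.34×4.240^0.5) = 0.8777/2.759 = 0.318.

0.318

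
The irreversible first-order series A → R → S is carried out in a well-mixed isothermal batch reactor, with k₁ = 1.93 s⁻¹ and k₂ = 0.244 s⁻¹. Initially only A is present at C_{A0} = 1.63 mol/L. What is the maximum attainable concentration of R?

1.21 mol/L

At the optimum, C_{R,max}/C_{A0} = (k₁/k₂)^[k₂/(k₂−k₁)].
= (1.93/0.244)^(0.244/(0.244−1.93)) = (7.910)^(-0.1447) = 0.7413.
C_{R,max} = 0.7413×1.63 = 1.21 mol/L.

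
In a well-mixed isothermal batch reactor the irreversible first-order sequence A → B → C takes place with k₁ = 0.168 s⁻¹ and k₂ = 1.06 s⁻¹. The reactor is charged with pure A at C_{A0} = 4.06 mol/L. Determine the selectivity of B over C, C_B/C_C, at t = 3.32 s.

0.314

The intermediate concentration in a first-order A→B→C sequence is C_B = k₁C_{A0}(e^(−k₁t) − e^(−k₂t))/(k₂−k₁).
e^(−k₁t) = e^(−0.168×3.32) = e^(−0.5578) = 0.5725; e^(−k₂t) = e^(−3.519) = 0.02962.
C_B = 0.168×4.06/(1.06−0.168) × (0.5725−0.02962) = 0.7647×0.5429 = 0.4151 mol/L.
C_A = C_{A0}e^(−k₁t) = 2.324 mol/L, so C_C = C_{A0}−C_A−C_B = 1.321 mol/L; C_B/C_C = 0.314.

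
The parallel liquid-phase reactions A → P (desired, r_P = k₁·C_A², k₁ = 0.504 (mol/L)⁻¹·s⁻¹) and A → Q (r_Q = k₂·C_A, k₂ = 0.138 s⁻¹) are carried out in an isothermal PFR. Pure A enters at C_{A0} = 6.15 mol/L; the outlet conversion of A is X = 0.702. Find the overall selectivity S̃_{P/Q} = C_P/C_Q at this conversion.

13.1

C_A = C_{A0}(1−X) = 1.833 mol/L.
Along a PFR/batch, dC_Q/dC_A = −r_Q/(r_P+r_Q) = −k₂/(k₂+k₁·C_A).
Integrating from C_{A0} to C_A: C_Q = (0.138/0.504)·ln[(0.138+0.504·6.15)/(0.138+0.504·1.83)] = 0.2738·ln(3.238/1.062) = 0.3053 mol/L.
Then C_P = (C_{A0}−C_A) − C_Q = 4.317 − 0.3053 = 4.012 mol/L.
S̃_{P/Q} = C_P/C_Q = 4.012/0.3053 = 13.1.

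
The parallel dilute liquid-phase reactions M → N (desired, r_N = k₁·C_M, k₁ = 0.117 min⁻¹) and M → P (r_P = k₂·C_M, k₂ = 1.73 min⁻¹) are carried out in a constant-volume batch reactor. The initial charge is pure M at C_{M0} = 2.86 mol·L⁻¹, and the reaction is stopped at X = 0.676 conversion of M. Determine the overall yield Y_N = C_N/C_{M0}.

C_M = C_{M0}(1−X) = 0.9266 mol·L⁻¹.
Both paths are first order in M, so the instantaneous fraction to N is constant: dC_N/d(−C_M) = k₁/(k₁+k₂) = 0.06335.
C_N = 0.06335·(C_{M0}−C_M) = 0.06335×1.933 = 0.122 mol·L⁻¹.
Y_N = C_N/C_{M0} = 0.1225/2.86 = 0.0428.

0.0428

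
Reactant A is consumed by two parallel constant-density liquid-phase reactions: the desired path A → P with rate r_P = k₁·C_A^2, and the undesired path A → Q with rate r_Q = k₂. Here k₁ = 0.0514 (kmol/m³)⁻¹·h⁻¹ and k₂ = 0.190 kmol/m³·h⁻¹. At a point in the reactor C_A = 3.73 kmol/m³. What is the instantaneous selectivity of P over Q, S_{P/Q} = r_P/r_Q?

S_{P/Q} = r_P/r_Q = (k₁·C_A^2)/(k₂) = (k₁/k₂)·C_A^2.
= (0.0514×3.730^2) / (0.190) = 0.7151/0.1900 = 3.76.
Since the desired path is higher order in A, keeping C_A high (PFR or concentrated feed) favours P.

3.76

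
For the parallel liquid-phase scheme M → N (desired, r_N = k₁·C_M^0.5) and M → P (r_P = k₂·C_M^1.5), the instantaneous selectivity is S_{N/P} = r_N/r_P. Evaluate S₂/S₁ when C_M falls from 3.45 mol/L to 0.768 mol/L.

4.49

S_{N/P} = (k₁/k₂)·C_M⁻¹, so S₂/S₁ = (C_{M,2}/C_{M,1})⁻¹.
= 3.45/0.768 = 4.49.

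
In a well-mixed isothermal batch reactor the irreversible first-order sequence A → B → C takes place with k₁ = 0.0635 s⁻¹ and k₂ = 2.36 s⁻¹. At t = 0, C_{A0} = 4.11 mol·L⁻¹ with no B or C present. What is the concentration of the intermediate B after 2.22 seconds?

The intermediate concentration in a first-order A→B→C sequence is C_B = k₁C_{A0}(e^(−k₁t) − e^(−k₂t))/(k₂−k₁).
e^(−k₁t) = e^(−0.0635×2.22) = e^(−0.1410) = 0.8685; e^(−k₂t) = e^(−5.239) = 0.005304.
C_B = 0.0635×4.11/(2.36−0.0635) × (0.8685−0.005304) = 0.1136×0.8632 = 0.09810 mol·L⁻¹.

0.0981 mol·L⁻¹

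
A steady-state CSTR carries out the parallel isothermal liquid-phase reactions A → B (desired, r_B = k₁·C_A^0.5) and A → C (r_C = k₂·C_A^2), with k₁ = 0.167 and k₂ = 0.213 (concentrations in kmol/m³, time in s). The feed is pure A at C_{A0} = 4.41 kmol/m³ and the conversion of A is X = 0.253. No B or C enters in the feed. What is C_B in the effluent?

0.129 kmol/m³

Exit C_A = C_{A0}(1−X) = 4.41×0.747 = 3.294 kmol/m³.
In a CSTR the entire volume is at exit conditions, so r_B = 0.167×3.294^0.5 = 0.3031 and r_C = 0.213×3.294^2 = 2.312.
Fraction of consumed A going to B: r_B/(r_B+r_C) = 0.1159.
C_B = 0.1159·C_{A0}·X = 0.1159×4.41×0.253 = 0.129 kmol/m³.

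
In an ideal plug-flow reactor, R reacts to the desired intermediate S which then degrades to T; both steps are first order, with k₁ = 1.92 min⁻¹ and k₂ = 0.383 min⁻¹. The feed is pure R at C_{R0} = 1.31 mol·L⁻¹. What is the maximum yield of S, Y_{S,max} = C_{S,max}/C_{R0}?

At the optimum, C_{S,max}/C_{R0} = (k₁/k₂)^[k₂/(k₂−k₁)].
= (1.92/0.383)^(0.383/(0.383−1.92)) = (5.013)^(-0.2492) = 0.6692.

0.669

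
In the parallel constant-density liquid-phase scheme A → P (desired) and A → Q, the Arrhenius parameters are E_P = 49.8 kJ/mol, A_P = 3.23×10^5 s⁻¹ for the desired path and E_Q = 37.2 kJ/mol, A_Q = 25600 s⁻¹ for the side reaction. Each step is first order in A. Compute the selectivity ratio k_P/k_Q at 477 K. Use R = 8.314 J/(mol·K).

k_P/k_Q = (A_P/A_Q)·exp[−(E_P−E_Q)/(RT)] = (A_P/A_Q)·exp[(E_Q−E_P)/(RT)].
(E_Q−E_P)/(RT) = (37.2−49.8)×10³/(8.314×477) = -12600/3966 = -3.177.
k_P/k_Q = (3.23×10^5/25600)·exp(-3.177) = 12.62 × 0.04170 = 0.526.
Since E_P > E_Q, raising the temperature improves selectivity toward P.

0.526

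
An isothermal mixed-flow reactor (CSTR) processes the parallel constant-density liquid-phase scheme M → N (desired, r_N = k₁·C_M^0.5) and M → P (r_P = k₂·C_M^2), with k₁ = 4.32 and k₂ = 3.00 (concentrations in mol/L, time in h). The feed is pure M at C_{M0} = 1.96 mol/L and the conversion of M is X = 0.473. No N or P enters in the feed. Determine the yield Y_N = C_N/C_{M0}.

0.274

Exit C_M = C_{M0}(1−X) = 1.96×0.527 = 1.033 mol/L.
A CSTR operates uniformly at the exit composition, giving r_N = 4.391 and r_P = 3.201 (each k·C_M^n at C_M = 1.033).
Fraction of consumed M going to N: r_N/(r_N+r_P) = 0.5784.
C_N = 0.5784·C_{M0}·X = 0.5784×1.96×0.473 = 0.536 mol/L; Y_N = C_N/C_{M0} = 0.274.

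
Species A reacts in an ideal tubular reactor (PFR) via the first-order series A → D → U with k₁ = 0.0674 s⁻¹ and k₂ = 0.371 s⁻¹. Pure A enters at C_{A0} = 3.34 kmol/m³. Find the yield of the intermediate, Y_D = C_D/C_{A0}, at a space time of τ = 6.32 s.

0.124

Solving the coupled first-order balances gives C_D(τ) = [k₁/(k₂−k₁)]·C_{A0}·(e^(−k₁τ) − e^(−k₂τ)).
e^(−k₁τ) = e^(−0.0674×6.32) = e^(−0.4260) = 0.6531; e^(−k₂τ) = e^(−2.345) = 0.09587.
C_D = 0.0674×3.34/(0.371−0.0674) × (0.6531−0.09587) = 0.7415×0.5573 = 0.4132 kmol/m³.
Y_D = C_D/C_{A0} = 0.4132/3.34 = 0.124.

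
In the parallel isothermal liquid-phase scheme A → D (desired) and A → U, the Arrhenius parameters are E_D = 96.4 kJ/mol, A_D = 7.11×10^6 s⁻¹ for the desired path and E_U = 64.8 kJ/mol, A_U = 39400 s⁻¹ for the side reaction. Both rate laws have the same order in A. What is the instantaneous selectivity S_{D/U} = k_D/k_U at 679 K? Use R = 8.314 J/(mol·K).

0.669

k_D/k_U = (A_D/A_U)·exp[−(E_D−E_U)/(RT)] = (A_D/A_U)·exp[(E_U−E_D)/(RT)].
(E_U−E_D)/(RT) = (64.8−96.4)×10³/(8.314×679) = -31600/5645 = -5.598.
k_D/k_U = (7.11×10^6/39400)·exp(-5.598) = 180.5 × 0.003706 = 0.669.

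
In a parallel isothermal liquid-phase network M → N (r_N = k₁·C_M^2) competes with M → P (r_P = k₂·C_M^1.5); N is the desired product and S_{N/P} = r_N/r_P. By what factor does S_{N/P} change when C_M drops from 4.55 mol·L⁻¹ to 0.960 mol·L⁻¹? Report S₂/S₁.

S_{N/P} = (k₁/k₂)·C_M^0.5, so S₂/S₁ = (C_{M,2}/C_{M,1})^0.5.
= (0.960/4.55)^0.5 = (0.2110)^0.5 = 0.459.
Selectivity toward N falls as C_M falls — high-concentration operation is favoured.

0.459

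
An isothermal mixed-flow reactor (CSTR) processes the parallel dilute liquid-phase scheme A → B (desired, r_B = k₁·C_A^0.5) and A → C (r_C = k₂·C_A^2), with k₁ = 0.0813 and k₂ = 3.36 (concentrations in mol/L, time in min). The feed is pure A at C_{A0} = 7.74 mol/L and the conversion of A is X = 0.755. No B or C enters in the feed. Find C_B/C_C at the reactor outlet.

0.00927

Exit C_A = C_{A0}(1−X) = 7.74×0.245 = 1.896 mol/L.
A CSTR operates uniformly at the exit composition, giving r_B = 0.1120 and r_C = 12.08 (each k·C_A^n at C_A = 1.896).
Overall selectivity = C_B/C_C = r_Bτ/(r_Cτ) = r_B/r_C = 0.00927.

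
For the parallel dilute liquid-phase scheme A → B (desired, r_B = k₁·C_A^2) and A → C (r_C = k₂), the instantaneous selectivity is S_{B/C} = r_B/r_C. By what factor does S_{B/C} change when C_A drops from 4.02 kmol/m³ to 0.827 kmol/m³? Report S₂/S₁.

S_{B/C} = (k₁/k₂)·C_A^2, so S₂/S₁ = (C_{A,2}/C_{A,1})^2.
= (0.827/4.02)^2 = (0.2057)^2 = 0.0423.

0.0423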